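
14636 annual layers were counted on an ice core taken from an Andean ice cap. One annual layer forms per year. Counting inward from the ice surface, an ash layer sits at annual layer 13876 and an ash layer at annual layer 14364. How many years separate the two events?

488 years

14364 − 13876 = 488 annual layers lie between the two events.
That is 488 years at one annual layer per year.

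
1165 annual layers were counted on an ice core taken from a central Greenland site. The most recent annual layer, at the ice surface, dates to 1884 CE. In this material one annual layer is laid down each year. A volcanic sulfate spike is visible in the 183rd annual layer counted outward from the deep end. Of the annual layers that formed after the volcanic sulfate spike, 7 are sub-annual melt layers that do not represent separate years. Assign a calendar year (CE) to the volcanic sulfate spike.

909 CE

The volcanic sulfate spike sits at annual layer 183 from the deep end, so 1165 − 183 = 982 annual layers formed after it.
Removing the 7 false annual layers leaves 982 − 7 = 975 true annual layers beyond the volcanic sulfate spike.
The annual layer at the ice surface is 1884 CE, so the volcanic sulfate spike dates to 1884 − 975 = 909 CE.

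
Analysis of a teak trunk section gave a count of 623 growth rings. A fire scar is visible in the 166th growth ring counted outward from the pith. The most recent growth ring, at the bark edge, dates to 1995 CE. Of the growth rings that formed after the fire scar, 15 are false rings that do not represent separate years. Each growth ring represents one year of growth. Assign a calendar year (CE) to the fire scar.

1553 CE

Between growth ring 166 and the bark edge there are 623 − 166 = 457 growth rings.
Excluding 15 false growth rings: 457 − 15 = 442.
1995 − 442 = 1553 CE.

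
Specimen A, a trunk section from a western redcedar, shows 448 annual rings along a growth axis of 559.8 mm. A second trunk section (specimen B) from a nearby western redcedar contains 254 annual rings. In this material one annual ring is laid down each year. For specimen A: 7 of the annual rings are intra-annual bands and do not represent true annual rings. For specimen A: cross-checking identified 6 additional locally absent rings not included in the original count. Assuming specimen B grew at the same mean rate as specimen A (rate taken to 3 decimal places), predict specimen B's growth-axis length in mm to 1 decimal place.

318.0 mm

Specimen A: after corrections the count is 448 − 7 + 6 = 447 annual rings.
A: Mean rate = 559.8 mm / 447 years ≈ 1.252 mm/yr.
Length of B = 1.252 × 254 = 318.0 mm.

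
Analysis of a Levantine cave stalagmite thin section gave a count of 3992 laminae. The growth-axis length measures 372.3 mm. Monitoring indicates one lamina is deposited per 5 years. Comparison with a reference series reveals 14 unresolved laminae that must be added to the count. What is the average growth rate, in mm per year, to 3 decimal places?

True lamina count = 3992 + 14 = 4006.
At 5 years per lamina, 4006 × 5 = 20030 years.
Extension rate ≈ 372.3 / 20030 = 0.019 mm per year.

0.019 mm per year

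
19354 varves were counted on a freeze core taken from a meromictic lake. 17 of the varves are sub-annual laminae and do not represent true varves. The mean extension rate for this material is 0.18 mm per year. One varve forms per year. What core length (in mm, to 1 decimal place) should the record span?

3480.7 mm

After corrections the count is 19354 − 17 = 19337 varves.
Predicted length = 0.18 mm/year × 19337 years = 3480.7 mm.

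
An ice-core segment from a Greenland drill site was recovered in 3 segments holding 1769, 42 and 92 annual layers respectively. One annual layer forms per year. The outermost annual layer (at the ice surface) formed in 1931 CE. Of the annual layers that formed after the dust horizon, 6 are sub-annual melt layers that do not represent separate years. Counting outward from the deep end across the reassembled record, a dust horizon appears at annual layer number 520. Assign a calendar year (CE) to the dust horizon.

Total annual layers = 1769 + 42 + 92 = 1903.
1903 − 520 = 1383 annual layers lie beyond the dust horizon toward the ice surface.
Excluding 6 false annual layers: 1383 − 6 = 1377.
Counting back 1377 years from 1931 CE places the dust horizon in 1931 − 1377 = 554 CE.

554 CE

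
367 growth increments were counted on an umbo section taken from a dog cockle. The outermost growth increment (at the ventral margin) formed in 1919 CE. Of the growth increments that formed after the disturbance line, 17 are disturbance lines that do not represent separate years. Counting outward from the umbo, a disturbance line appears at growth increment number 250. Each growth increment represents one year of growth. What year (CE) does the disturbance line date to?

1819 CE

The disturbance line sits at growth increment 250 from the umbo, so 367 − 250 = 117 growth increments formed after it.
Excluding 17 false growth increments: 117 − 17 = 100.
Counting back 100 years from 1919 CE places the disturbance line in 1919 − 100 = 1819 CE.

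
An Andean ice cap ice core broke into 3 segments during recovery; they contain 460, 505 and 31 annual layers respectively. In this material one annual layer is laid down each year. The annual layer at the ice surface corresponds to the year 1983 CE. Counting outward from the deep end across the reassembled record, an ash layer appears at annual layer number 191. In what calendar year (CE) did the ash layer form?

1178 CE

Total annual layers = 460 + 505 + 31 = 996.
996 − 191 = 805 annual layers lie beyond the ash layer toward the ice surface.
Counting back 805 years from 1983 CE places the ash layer in 1983 − 805 = 1178 CE.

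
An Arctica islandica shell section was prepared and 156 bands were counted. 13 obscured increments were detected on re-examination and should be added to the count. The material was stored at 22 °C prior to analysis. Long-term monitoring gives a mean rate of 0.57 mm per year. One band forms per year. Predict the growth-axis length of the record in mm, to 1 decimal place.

After corrections the count is 156 + 13 = 169 bands.
169 years at 0.57 mm/year gives 0.57 × 169 = 96.3 mm.

96.3 mm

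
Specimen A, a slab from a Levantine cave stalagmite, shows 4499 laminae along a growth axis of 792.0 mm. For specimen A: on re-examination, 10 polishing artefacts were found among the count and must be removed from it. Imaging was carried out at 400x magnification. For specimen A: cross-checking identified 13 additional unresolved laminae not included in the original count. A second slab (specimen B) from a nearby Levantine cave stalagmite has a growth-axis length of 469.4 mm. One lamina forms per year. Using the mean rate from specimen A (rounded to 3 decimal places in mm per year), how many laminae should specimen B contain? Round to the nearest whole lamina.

Specimen A: true lamina count = 4499 − 10 + 13 = 4502.
A: Extension rate ≈ 792.0 / 4502 = 0.176 mm/yr.
For B, 469.4 / 0.176 = 2667.05 years ≈ 2667 laminae.

2667 laminae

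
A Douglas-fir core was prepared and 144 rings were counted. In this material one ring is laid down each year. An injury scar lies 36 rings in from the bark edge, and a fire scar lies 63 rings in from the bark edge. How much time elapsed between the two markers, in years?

27 years

Separation: 63 − 36 = 27 rings.
At one ring per year, 27 years elapsed between them.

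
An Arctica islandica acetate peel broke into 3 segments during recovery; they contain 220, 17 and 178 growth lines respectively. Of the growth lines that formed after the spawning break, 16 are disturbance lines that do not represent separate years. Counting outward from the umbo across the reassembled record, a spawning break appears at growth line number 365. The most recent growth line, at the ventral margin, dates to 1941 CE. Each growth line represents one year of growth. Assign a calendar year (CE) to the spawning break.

Total growth lines = 220 + 17 + 178 = 415.
Between growth line 365 and the ventral margin there are 415 − 365 = 50 growth lines.
Excluding 16 false growth lines: 50 − 16 = 34.
The growth line at the ventral margin is 1941 CE, so the spawning break dates to 1941 − 34 = 1907 CE.

1907 CE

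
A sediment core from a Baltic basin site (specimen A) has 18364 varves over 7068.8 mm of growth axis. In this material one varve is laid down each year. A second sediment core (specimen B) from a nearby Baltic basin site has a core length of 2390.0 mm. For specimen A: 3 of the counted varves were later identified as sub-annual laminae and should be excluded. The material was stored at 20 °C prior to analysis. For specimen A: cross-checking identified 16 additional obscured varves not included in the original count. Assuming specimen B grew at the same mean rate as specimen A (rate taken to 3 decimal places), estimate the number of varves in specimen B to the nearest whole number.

Specimen A: true varve count = 18364 − 3 + 16 = 18377.
A: Mean rate = 7068.8 mm / 18377 years ≈ 0.385 mm per year.
B spans 2390.0 / 0.385 = 6207.79 years ≈ 6208 varves.

6208 varves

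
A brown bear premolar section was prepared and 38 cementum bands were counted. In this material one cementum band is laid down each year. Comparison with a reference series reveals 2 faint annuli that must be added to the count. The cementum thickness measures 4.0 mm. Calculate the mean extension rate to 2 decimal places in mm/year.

Adjusted count: 38 + 2 = 40 cementum bands.
Extension rate ≈ 4.0 / 40 = 0.10 mm/year.

0.10 mm/year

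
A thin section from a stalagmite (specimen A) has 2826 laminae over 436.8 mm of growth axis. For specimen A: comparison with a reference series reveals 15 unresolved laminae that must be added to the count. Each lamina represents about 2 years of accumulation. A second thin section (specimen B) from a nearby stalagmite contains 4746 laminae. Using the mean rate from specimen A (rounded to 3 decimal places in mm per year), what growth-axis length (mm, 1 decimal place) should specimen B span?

730.9 mm

Specimen A: true lamina count = 2826 + 15 = 2841.
Specimen A: multiplying by 2 years per lamina: 2841 × 2 = 5682 years.
A: Mean rate = 436.8 mm / 5682 years ≈ 0.077 mm/yr.
Specimen B: at 2 years per lamina, 4746 × 2 = 9492 years. For B, 0.077 mm/year × 9492 years = 730.9 mm.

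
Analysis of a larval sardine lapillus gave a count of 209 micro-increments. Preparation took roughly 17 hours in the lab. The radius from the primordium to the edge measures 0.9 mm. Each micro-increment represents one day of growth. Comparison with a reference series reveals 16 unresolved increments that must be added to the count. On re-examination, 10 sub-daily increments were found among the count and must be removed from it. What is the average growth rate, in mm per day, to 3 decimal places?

0.004 mm per day

Adjusted count: 209 − 10 + 16 = 215 micro-increments.
Extension rate ≈ 0.9 / 215 = 0.004 mm per day.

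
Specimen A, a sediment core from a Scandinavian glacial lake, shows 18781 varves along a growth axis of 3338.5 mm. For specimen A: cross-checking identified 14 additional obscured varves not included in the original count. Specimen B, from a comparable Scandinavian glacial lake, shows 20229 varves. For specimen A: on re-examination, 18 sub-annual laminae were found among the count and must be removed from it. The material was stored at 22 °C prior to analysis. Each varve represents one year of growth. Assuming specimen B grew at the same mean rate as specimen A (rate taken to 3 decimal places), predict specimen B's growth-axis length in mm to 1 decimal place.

Specimen A: after corrections the count is 18781 − 18 + 14 = 18777 varves.
A: Extension rate ≈ 3338.5 / 18777 = 0.178 mm per year.
For B, 0.178 mm/year × 20229 years = 3600.8 mm.

3600.8 mm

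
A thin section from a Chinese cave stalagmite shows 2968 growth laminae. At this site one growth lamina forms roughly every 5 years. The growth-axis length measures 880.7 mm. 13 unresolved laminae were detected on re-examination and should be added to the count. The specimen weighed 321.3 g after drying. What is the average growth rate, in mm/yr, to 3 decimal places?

After corrections the count is 2968 + 13 = 2981 growth laminae.
Multiplying by 5 years per growth lamina: 2981 × 5 = 14905 years.
880.7 mm over 14905 years gives 880.7 / 14905 ≈ 0.059 mm/yr.

0.059 mm/yr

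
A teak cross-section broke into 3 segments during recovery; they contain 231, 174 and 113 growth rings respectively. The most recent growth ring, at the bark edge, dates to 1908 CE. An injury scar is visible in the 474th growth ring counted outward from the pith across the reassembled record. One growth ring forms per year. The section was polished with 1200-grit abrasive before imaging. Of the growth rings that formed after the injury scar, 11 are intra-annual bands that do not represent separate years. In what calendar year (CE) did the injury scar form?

1875 CE

Total growth rings = 231 + 174 + 113 = 518.
Between growth ring 474 and the bark edge there are 518 − 474 = 44 growth rings.
Removing the 11 false growth rings leaves 44 − 11 = 33 true growth rings beyond the injury scar.
The growth ring at the bark edge is 1908 CE, so the injury scar dates to 1908 − 33 = 1875 CE.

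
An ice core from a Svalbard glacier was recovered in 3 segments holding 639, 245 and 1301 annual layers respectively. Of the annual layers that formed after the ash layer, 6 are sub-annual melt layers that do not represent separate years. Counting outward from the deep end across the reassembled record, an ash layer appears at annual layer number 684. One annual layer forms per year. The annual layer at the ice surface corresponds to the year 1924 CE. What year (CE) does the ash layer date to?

Total annual layers = 639 + 245 + 1301 = 2185.
2185 − 684 = 1501 annual layers lie beyond the ash layer toward the ice surface.
Removing the 6 false annual layers leaves 1501 − 6 = 1495 true annual layers beyond the ash layer.
Counting back 1495 years from 1924 CE places the ash layer in 1924 − 1495 = 429 CE.

429 CE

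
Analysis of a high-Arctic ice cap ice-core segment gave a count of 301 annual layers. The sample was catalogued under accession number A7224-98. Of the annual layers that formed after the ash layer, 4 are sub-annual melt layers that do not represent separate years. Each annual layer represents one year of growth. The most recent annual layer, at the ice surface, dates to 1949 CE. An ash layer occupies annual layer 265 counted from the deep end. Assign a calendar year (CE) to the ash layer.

The ash layer sits at annual layer 265 from the deep end, so 301 − 265 = 36 annual layers formed after it.
Removing the 4 false annual layers leaves 36 − 4 = 32 true annual layers beyond the ash layer.
The annual layer at the ice surface is 1949 CE, so the ash layer dates to 1949 − 32 = 1917 CE.

1917 CE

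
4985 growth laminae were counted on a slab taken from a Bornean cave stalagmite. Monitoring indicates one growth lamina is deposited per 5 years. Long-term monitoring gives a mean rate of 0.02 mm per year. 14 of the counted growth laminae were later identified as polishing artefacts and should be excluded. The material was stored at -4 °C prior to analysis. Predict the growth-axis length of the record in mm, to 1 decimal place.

After corrections the count is 4985 − 14 = 4971 growth laminae.
4971 growth laminae at 5 years each span 4971 × 5 = 24855 years.
24855 years at 0.02 mm/year gives 0.02 × 24855 = 497.1 mm.

497.1 mm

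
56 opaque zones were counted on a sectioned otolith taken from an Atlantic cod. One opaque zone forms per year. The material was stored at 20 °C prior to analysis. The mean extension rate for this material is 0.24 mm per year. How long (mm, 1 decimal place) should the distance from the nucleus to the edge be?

The record spans 56 years at 0.24 mm per year.
Length ≈ 0.24 × 56 = 13.4 mm.

13.4 mm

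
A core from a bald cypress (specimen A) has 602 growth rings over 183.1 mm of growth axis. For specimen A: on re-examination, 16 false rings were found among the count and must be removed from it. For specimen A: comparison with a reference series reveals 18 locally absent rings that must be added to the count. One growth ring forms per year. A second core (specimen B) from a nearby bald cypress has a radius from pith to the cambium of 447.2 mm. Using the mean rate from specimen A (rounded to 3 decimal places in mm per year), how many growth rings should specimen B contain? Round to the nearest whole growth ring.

Specimen A: after corrections the count is 602 − 16 + 18 = 604 growth rings.
A: Mean rate = 183.1 mm / 604 years ≈ 0.303 mm/yr.
Specimen B: 447.2 mm / 0.303 mm per year = 1475.91 years ≈ 1476 growth rings.

1476 growth rings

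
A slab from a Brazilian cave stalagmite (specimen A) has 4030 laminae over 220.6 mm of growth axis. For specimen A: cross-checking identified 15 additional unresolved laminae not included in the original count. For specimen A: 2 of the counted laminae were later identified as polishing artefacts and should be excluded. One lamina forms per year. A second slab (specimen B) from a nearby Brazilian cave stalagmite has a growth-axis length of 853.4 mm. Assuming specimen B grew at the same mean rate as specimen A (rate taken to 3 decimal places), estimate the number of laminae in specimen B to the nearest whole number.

15516 laminae

Specimen A: adjusted count: 4030 − 2 + 15 = 4043 laminae.
A: Extension rate ≈ 220.6 / 4043 = 0.055 mm per year.
B spans 853.4 / 0.055 = 15516.36 years ≈ 15516 laminae.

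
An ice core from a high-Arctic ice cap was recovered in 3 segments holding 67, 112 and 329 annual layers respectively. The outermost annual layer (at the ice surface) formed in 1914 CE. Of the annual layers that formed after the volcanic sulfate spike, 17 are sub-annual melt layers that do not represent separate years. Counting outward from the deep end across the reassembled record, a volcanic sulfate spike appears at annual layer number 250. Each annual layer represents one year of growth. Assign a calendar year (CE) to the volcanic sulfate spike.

1673 CE

Total annual layers = 67 + 112 + 329 = 508.
The volcanic sulfate spike sits at annual layer 250 from the deep end, so 508 − 250 = 258 annual layers formed after it.
258 − 17 false = 241 true annual layers after the volcanic sulfate spike.
1914 − 241 = 1673 CE.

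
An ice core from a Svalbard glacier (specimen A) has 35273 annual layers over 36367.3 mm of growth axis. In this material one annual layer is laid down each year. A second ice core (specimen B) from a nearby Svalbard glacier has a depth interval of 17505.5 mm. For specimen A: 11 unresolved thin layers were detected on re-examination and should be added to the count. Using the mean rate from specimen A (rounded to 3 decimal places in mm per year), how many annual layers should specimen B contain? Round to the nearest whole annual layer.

16979 annual layers

Specimen A: correcting the raw count gives 35273 + 11 = 35284 true annual layers.
A: 36367.3 mm over 35284 years gives 36367.3 / 35284 ≈ 1.031 mm/year.
B spans 17505.5 / 1.031 = 16979.15 years ≈ 16979 annual layers.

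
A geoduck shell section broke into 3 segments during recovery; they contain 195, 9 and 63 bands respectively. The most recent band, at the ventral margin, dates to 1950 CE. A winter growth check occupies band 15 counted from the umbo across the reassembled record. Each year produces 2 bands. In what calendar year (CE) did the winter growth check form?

Total bands = 195 + 9 + 63 = 267.
267 − 15 = 252 bands lie beyond the winter growth check toward the ventral margin.
252 bands at 2 per year is 252 / 2 = 126 years.
1950 − 126 = 1824 CE.

1824 CE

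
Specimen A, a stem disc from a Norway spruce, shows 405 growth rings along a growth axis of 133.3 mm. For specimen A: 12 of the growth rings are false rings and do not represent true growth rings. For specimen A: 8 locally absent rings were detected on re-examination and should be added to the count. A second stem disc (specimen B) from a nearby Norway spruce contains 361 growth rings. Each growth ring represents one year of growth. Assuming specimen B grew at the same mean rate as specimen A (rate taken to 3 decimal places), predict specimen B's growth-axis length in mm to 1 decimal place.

Specimen A: correcting the raw count gives 405 − 12 + 8 = 401 true growth rings.
A: Mean rate = 133.3 mm / 401 years ≈ 0.332 mm/year.
Length of B = 0.332 × 361 = 119.9 mm.

119.9 mm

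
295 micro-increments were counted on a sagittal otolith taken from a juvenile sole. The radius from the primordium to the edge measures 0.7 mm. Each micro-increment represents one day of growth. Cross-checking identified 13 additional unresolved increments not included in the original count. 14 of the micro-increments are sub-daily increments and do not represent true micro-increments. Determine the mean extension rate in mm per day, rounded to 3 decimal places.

0.002 mm per day

True micro-increment count = 295 − 14 + 13 = 294.
Mean rate = 0.7 mm / 294 days ≈ 0.002 mm per day.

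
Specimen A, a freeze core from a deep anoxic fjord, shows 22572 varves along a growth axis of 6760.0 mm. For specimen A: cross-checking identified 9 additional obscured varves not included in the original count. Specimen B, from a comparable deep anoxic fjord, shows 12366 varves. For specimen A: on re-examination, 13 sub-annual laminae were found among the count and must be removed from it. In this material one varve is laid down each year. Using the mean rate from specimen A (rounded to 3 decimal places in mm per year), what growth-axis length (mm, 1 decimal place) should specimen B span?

Specimen A: after corrections the count is 22572 − 13 + 9 = 22568 varves.
A: Mean rate = 6760.0 mm / 22568 years ≈ 0.300 mm/yr.
For B, 0.300 mm/year × 12366 years = 3709.8 mm.

3709.8 mm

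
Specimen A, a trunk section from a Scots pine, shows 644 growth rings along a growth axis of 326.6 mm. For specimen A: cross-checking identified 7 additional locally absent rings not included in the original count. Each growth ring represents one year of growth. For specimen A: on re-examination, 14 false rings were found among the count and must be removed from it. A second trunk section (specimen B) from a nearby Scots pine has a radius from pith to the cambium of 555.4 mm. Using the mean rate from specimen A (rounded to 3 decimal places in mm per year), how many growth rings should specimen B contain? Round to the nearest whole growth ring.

1083 growth rings

Specimen A: after corrections the count is 644 − 14 + 7 = 637 growth rings.
A: Mean rate = 326.6 mm / 637 years ≈ 0.513 mm/yr.
Specimen B: 555.4 mm / 0.513 mm per year = 1082.65 years ≈ 1083 growth rings.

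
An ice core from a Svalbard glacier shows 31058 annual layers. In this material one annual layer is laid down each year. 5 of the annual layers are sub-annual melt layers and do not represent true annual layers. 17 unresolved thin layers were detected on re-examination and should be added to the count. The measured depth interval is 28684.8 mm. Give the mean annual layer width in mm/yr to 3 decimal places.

Adjusted count: 31058 − 5 + 17 = 31070 annual layers.
28684.8 mm over 31070 years gives 28684.8 / 31070 ≈ 0.923 mm/yr.

0.923 mm/yr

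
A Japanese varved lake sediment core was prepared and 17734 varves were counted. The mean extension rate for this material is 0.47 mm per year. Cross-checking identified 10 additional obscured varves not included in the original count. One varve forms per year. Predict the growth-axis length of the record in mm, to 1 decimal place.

8339.7 mm

True varve count = 17734 + 10 = 17744.
17744 years at 0.47 mm/year gives 0.47 × 17744 = 8339.7 mm.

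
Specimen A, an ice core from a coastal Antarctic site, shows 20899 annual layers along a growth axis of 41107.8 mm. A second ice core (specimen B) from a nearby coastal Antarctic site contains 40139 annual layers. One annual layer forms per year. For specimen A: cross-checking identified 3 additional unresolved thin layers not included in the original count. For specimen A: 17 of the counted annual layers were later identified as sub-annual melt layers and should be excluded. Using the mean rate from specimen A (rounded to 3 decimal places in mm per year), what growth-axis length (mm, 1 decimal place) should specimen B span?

Specimen A: true annual layer count = 20899 − 17 + 3 = 20885.
A: Extension rate ≈ 41107.8 / 20885 = 1.968 mm/year.
For B, 1.968 mm/year × 40139 years = 78993.6 mm.

78993.6 mm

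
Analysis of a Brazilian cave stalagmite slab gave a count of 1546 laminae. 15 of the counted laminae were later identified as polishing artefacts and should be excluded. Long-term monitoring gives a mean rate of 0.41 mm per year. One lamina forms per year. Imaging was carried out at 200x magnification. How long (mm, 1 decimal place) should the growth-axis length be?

627.7 mm

Correcting the raw count gives 1546 − 15 = 1531 true laminae.
Length ≈ 0.41 × 1531 = 627.7 mm.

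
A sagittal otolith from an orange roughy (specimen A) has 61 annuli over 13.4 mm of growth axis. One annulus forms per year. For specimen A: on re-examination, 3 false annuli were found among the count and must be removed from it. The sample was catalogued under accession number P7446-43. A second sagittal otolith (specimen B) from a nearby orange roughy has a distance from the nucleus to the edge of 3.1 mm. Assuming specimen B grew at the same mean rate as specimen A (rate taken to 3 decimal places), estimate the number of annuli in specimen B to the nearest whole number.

13 annuli

Specimen A: adjusted count: 61 − 3 = 58 annuli.
A: Extension rate ≈ 13.4 / 58 = 0.231 mm per year.
For B, 3.1 / 0.231 = 13.42 years ≈ 13 annuli.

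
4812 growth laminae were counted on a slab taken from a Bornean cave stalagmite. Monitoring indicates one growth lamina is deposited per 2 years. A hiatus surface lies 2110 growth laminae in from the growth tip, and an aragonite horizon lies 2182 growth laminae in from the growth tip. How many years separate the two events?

2182 − 2110 = 72 growth laminae lie between the two events.
At 2 years per growth lamina, 72 × 2 = 144 years.

144 years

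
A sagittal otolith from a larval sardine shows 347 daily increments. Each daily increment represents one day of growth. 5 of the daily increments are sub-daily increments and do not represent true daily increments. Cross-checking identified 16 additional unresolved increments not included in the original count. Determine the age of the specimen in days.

Correcting the raw count gives 347 − 5 + 16 = 358 true daily increments.
One daily increment per day makes the duration 358 days.

358 days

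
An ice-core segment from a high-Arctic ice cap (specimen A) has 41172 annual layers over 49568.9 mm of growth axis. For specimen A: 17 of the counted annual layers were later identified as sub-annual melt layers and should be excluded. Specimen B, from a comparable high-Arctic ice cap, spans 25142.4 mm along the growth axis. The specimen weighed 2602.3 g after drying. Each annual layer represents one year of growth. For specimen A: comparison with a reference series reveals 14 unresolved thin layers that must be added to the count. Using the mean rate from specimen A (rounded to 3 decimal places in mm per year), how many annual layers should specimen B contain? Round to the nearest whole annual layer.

20882 annual layers

Specimen A: adjusted count: 41172 − 17 + 14 = 41169 annual layers.
A: Extension rate ≈ 49568.9 / 41169 = 1.204 mm per year.
For B, 25142.4 / 1.204 = 20882.39 years ≈ 20882 annual layers.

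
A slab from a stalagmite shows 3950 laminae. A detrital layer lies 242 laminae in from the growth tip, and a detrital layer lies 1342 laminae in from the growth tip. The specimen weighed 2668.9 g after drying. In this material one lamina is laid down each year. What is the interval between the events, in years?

The two markers are separated by 1342 − 242 = 1100 laminae.
One lamina per year makes the interval 1100 years.

1100 years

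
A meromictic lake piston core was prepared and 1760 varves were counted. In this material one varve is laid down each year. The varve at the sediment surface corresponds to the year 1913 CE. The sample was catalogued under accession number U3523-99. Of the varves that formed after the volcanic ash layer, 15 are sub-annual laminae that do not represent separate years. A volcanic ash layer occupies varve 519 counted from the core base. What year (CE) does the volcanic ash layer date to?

1760 − 519 = 1241 varves lie beyond the volcanic ash layer toward the sediment surface.
Excluding 15 false varves: 1241 − 15 = 1226.
The varve at the sediment surface is 1913 CE, so the volcanic ash layer dates to 1913 − 1226 = 687 CE.

687 CE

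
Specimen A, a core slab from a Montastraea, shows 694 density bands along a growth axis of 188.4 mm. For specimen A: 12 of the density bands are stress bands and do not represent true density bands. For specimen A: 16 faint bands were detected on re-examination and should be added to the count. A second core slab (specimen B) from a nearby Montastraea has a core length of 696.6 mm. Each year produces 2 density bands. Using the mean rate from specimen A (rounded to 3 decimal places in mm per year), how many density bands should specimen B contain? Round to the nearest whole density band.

2580 density bands

Specimen A: true density band count = 694 − 12 + 16 = 698.
Specimen A: dividing by 2 density bands per year: 698 / 2 = 349 years.
A: Mean rate = 188.4 mm / 349 years ≈ 0.540 mm/year.
B spans 696.6 / 0.540 = 1290.00 years; at 2 density bands per year that is 1290.00 × 2 ≈ 2580 density bands.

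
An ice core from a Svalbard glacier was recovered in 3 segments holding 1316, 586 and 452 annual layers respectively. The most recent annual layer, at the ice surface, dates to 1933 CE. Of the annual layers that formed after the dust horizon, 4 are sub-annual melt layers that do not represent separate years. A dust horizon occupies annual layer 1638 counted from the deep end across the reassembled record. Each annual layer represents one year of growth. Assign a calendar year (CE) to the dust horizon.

Total annual layers = 1316 + 586 + 452 = 2354.
The dust horizon sits at annual layer 1638 from the deep end, so 2354 − 1638 = 716 annual layers formed after it.
Excluding 4 false annual layers: 716 − 4 = 712.
The annual layer at the ice surface is 1933 CE, so the dust horizon dates to 1933 − 712 = 1221 CE.

1221 CE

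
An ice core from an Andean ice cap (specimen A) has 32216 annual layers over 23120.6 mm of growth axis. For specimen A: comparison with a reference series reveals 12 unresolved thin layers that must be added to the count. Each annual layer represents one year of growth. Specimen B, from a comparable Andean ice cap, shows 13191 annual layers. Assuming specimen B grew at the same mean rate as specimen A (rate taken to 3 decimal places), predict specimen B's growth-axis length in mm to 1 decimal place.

Specimen A: correcting the raw count gives 32216 + 12 = 32228 true annual layers.
A: Extension rate ≈ 23120.6 / 32228 = 0.717 mm/yr.
Length of B = 0.717 × 13191 = 9457.9 mm.

9457.9 mm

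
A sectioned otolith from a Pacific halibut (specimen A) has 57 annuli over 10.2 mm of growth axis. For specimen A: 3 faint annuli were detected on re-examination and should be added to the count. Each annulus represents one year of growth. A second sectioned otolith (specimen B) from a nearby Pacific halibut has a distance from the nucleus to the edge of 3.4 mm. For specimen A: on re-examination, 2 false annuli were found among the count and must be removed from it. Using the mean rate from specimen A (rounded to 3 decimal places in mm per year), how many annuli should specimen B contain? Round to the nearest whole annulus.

Specimen A: true annulus count = 57 − 2 + 3 = 58.
A: Extension rate ≈ 10.2 / 58 = 0.176 mm/yr.
For B, 3.4 / 0.176 = 19.32 years ≈ 19 annuli.

19 annuli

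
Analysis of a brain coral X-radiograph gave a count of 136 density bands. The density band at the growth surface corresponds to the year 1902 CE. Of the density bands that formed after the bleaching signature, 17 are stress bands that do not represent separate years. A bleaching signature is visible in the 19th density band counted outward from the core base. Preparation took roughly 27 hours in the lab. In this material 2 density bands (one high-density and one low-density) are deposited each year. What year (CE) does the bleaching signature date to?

1852 CE

Between density band 19 and the growth surface there are 136 − 19 = 117 density bands.
Removing the 17 false density bands leaves 117 − 17 = 100 true density bands beyond the bleaching signature.
With 2 density bands per year, 100 / 2 = 50 years.
Counting back 50 years from 1902 CE places the bleaching signature in 1902 − 50 = 1852 CE.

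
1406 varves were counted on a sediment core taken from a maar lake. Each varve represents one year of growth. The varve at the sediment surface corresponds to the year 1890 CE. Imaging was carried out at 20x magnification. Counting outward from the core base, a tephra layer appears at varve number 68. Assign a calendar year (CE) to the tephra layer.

Between varve 68 and the sediment surface there are 1406 − 68 = 1338 varves.
The varve at the sediment surface is 1890 CE, so the tephra layer dates to 1890 − 1338 = 552 CE.

552 CE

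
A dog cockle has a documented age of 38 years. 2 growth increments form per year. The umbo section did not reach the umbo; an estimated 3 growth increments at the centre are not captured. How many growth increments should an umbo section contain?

73 growth increments

Expected growth increments: 38 × 2 = 76.
Subtracting the 3 growth increments not captured gives 76 − 3 = 73 growth increments in the record.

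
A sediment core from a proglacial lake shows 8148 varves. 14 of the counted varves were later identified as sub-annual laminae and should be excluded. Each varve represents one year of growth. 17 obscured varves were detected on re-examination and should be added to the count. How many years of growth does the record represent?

8151 years

Correcting the raw count gives 8148 − 14 + 17 = 8151 true varves.
One varve per year makes the duration 8151 years.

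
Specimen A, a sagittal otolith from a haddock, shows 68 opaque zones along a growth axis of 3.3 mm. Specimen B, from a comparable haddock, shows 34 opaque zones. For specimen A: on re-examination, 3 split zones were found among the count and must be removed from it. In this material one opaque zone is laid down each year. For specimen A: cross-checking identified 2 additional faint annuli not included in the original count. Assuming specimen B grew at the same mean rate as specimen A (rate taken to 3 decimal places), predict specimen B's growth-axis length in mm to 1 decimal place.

1.7 mm

Specimen A: adjusted count: 68 − 3 + 2 = 67 opaque zones.
A: Extension rate ≈ 3.3 / 67 = 0.049 mm/yr.
For B, 0.049 mm/year × 34 years = 1.7 mm.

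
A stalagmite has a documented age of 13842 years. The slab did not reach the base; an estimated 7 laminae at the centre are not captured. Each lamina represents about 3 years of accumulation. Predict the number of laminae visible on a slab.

4607 laminae

At 3 years per lamina, 13842 / 3 = 4614 laminae are expected.
Subtracting the 7 laminae not captured gives 4614 − 7 = 4607 laminae in the record.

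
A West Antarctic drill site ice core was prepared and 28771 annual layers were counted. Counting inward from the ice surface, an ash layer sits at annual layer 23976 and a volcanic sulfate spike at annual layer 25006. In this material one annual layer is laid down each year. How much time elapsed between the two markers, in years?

The two markers are separated by 25006 − 23976 = 1030 annual layers.
One annual layer per year makes the interval 1030 years.

1030 yr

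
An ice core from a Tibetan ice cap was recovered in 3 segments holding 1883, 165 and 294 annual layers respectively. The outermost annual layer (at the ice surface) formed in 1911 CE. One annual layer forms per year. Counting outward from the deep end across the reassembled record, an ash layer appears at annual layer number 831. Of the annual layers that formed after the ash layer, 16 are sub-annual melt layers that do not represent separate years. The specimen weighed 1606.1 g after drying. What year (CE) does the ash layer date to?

416 CE

Total annual layers = 1883 + 165 + 294 = 2342.
The ash layer sits at annual layer 831 from the deep end, so 2342 − 831 = 1511 annual layers formed after it.
Excluding 16 false annual layers: 1511 − 16 = 1495.
The annual layer at the ice surface is 1911 CE, so the ash layer dates to 1911 − 1495 = 416 CE.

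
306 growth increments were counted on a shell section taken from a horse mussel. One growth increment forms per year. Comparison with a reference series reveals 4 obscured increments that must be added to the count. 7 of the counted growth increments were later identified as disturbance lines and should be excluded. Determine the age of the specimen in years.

Correcting the raw count gives 306 − 7 + 4 = 303 true growth increments.
With a one-to-one growth increment periodicity this is 303 years.

303 years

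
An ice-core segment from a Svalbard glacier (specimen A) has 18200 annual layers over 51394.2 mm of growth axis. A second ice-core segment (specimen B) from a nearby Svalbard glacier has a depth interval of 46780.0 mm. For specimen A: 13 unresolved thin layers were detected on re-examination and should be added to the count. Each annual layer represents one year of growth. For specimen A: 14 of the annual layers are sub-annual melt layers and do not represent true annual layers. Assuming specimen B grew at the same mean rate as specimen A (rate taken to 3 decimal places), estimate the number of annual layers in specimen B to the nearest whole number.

Specimen A: correcting the raw count gives 18200 − 14 + 13 = 18199 true annual layers.
A: Extension rate ≈ 51394.2 / 18199 = 2.824 mm/year.
B spans 46780.0 / 2.824 = 16565.16 years ≈ 16565 annual layers.

16565 annual layers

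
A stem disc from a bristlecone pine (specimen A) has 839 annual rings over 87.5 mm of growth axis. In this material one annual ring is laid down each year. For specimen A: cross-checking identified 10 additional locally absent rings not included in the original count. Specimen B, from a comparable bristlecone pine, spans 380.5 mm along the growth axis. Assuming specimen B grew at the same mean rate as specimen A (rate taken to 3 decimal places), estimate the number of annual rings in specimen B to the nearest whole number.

3694 annual rings

Specimen A: after corrections the count is 839 + 10 = 849 annual rings.
A: Mean rate = 87.5 mm / 849 years ≈ 0.103 mm/year.
Specimen B: 380.5 mm / 0.103 mm per year = 3694.17 years ≈ 3694 annual rings.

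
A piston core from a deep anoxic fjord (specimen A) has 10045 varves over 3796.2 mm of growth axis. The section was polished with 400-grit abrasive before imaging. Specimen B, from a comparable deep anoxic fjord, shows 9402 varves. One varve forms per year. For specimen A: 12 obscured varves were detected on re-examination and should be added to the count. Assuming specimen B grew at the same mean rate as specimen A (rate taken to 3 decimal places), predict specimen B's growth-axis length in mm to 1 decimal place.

3544.6 mm

Specimen A: adjusted count: 10045 + 12 = 10057 varves.
A: Extension rate ≈ 3796.2 / 10057 = 0.377 mm/year.
For B, 0.377 mm/year × 9402 years = 3544.6 mm.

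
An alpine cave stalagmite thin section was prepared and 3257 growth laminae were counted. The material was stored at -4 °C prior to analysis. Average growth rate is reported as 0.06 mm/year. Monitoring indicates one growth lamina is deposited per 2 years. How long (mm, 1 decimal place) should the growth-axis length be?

390.8 mm

At 2 years per growth lamina, 3257 × 2 = 6514 years.
Length ≈ 0.06 × 6514 = 390.8 mm.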